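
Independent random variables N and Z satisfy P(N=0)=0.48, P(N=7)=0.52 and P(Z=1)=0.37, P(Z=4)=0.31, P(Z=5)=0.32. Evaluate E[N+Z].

6.85

E[N+Z] = Σ_n Σ_z (n+z) · P(N=n)P(Z=z)
 = 1·0.1776 + 4·0.1488 + 5·0.1536 + 8·0.1924 + 11·0.1612 + 12·0.1664
 = 0.1776 + 0.5952 + 0.768 + 1.5392 + 1.7732 + 1.9968
 = 6.85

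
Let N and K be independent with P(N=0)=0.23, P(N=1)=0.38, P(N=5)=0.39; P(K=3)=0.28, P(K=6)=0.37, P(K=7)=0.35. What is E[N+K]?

7.84

E[N+K] = Σ_n Σ_k (n+k) · P(N=n)P(K=k)
 = 3·0.0644 + 6·0.0851 + 7·0.0805 + 4·0.1064 + 7·0.1406 + 8·0.133 + 8·0.1092 + 11·0.1443 + 12·0.1365
 = 0.1932 + 0.5106 + 0.5635 + 0.4256 + 0.9842 + 1.064 + 0.8736 + 1.5873 + 1.638
 = 7.84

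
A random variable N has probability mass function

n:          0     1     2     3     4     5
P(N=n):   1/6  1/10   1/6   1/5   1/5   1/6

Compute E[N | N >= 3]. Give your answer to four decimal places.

3.9412

P(N >= 3) = 1/5 + 1/5 + 1/6 = 17/30.
E[N | N >= 3] = [3·1/5 + 4·1/5 + 5·1/6] / (17/30)
 = 67/30 / (17/30)
 = 67/17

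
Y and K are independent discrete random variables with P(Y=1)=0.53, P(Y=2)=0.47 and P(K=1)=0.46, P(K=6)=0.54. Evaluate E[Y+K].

5.17

E[Y+K] = Σ_y Σ_k (y+k) · P(Y=y)P(K=k)
 = 2·0.2438 + 7·0.2862 + 3·0.2162 + 8·0.2538
 = 0.4876 + 2.0034 + 0.6486 + 2.0304
 = 5.17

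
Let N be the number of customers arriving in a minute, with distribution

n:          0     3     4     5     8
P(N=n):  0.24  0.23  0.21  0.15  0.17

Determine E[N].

E[N] = Σ n·P(N=n)
 = 0·0.24 + 3·0.23 + 4·0.21 + 5·0.15 + 8·0.17
 = 0 + 0.69 + 0.84 + 0.75 + 1.36
 = 3.64

3.64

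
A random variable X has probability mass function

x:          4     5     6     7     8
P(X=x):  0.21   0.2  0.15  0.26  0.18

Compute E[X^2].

E[X^2] = Σ x^2·P(X=x)
 = 16·0.21 + 25·0.2 + 36·0.15 + 49·0.26 + 64·0.18
 = 3.36 + 5 + 5.4 + 12.74 + 11.52
 = 38.02

38.02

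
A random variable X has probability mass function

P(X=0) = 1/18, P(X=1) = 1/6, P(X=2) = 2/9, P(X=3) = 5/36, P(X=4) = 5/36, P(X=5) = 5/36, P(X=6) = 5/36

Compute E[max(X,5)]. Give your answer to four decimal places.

5.1389

E[max(X,5)] = Σ max(x,5)·P(X=x)
 = 5·1/18 + 5·1/6 + 5·2/9 + 5·5/36 + 5·5/36 + 5·5/36 + 6·5/36
 = 5/18 + 5/6 + 10/9 + 25/36 + 25/36 + 25/36 + 5/6
 = 185/36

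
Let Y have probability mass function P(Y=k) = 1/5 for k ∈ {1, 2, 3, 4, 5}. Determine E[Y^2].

11

E[Y^2] = Σ y^2·P(Y=y)
 = 1·1/5 + 4·1/5 + 9·1/5 + 16·1/5 + 25·1/5
 = 1/5 + 4/5 + 9/5 + 16/5 + 5
 = 11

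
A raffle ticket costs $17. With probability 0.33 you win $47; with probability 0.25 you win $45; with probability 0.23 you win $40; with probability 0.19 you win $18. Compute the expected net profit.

22.38

E[payout] = 47·0.33 + 45·0.25 + 40·0.23 + 18·0.19
 = 15.51 + 11.25 + 9.2 + 3.42
 = 39.38
Net = 39.38 - 17 = 22.38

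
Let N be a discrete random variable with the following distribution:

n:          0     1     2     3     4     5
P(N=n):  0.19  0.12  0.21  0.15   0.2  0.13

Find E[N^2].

E[N^2] = Σ n^2·P(N=n)
 = 0·0.19 + 1·0.12 + 4·0.21 + 9·0.15 + 16·0.2 + 25·0.13
 = 0 + 0.12 + 0.84 + 1.35 + 3.2 + 3.25
 = 8.76

8.76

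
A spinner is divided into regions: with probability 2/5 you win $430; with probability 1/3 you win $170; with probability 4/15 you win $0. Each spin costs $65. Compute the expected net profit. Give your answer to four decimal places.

163.6667

E[payout] = 430·2/5 + 170·1/3 + 0·4/15
 = 172 + 170/3 + 0
 = 686/3
Net = 686/3 - 65 = 491/3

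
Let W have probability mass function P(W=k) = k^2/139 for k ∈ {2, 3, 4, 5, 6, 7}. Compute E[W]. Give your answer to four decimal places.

5.6331

E[W] = Σ w·P(W=w)
 = 2·4/139 + 3·9/139 + 4·16/139 + 5·25/139 + 6·36/139 + 7·49/139
 = 8/139 + 27/139 + 64/139 + 125/139 + 216/139 + 343/139
 = 783/139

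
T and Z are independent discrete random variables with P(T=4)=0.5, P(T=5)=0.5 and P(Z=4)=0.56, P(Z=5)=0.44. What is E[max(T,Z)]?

E[max(T,Z)] = Σ_t Σ_z max(t,z) · P(T=t)P(Z=z)
 = 4·0.28 + 5·0.22 + 5·0.28 + 5·0.22
 = 1.12 + 1.1 + 1.4 + 1.1
 = 4.72

4.72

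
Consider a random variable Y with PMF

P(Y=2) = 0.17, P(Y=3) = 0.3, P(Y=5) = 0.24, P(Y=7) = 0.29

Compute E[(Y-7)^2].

E[(Y-7)^2] = Σ (y-7)^2·P(Y=y)
 = 25·0.17 + 16·0.3 + 4·0.24 + 0·0.29
 = 4.25 + 4.8 + 0.96 + 0
 = 10.01

10.01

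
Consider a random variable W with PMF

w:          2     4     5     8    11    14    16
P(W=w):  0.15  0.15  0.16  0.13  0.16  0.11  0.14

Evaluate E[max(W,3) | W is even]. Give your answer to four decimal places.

8.6324

P(W is even) = 0.15 + 0.15 + 0.13 + 0.11 + 0.14 = 0.68.
E[max(W,3) | W is even] = [3·0.15 + 4·0.15 + 8·0.13 + 14·0.11 + 16·0.14] / 0.68
 = 5.87 / 0.68
 = 587/68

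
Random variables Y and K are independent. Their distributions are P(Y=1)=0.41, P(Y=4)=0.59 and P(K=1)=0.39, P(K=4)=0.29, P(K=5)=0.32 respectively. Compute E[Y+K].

5.92

E[Y+K] = Σ_y Σ_k (y+k) · P(Y=y)P(K=k)
 = 2·0.1599 + 5·0.1189 + 6·0.1312 + 5·0.2301 + 8·0.1711 + 9·0.1888
 = 0.3198 + 0.5945 + 0.7872 + 1.1505 + 1.3688 + 1.6992
 = 5.92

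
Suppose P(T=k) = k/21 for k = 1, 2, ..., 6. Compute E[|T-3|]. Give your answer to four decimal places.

E[|T-3|] = Σ |t-3|·P(T=t)
 = 2·1/21 + 1·2/21 + 0·1/7 + 1·4/21 + 2·5/21 + 3·2/7
 = 2/21 + 2/21 + 0 + 4/21 + 10/21 + 6/7
 = 12/7

1.7143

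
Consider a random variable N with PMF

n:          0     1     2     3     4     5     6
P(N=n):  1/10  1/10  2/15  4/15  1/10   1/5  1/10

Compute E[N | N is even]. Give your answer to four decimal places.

P(N is even) = 1/10 + 2/15 + 1/10 + 1/10 = 13/30.
E[N | N is even] = [0·1/10 + 2·2/15 + 4·1/10 + 6·1/10] / (13/30)
 = 19/15 / (13/30)
 = 38/13

2.9231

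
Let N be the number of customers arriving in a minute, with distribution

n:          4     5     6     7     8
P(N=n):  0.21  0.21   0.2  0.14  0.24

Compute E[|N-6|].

E[|N-6|] = Σ |n-6|·P(N=n)
 = 2·0.21 + 1·0.21 + 0·0.2 + 1·0.14 + 2·0.24
 = 0.42 + 0.21 + 0 + 0.14 + 0.48
 = 1.25

1.25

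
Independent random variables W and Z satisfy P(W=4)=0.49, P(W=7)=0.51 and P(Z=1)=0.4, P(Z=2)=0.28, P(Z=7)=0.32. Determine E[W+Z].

8.73

E[W+Z] = Σ_w Σ_z (w+z) · P(W=w)P(Z=z)
 = 5·0.196 + 6·0.1372 + 11·0.1568 + 8·0.204 + 9·0.1428 + 14·0.1632
 = 0.98 + 0.8232 + 1.7248 + 1.632 + 1.2852 + 2.2848
 = 8.73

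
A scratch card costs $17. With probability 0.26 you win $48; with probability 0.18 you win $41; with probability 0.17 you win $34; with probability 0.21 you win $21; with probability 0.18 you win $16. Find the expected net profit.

15.93

E[payout] = 48·0.26 + 41·0.18 + 34·0.17 + 21·0.21 + 16·0.18
 = 12.48 + 7.38 + 5.78 + 4.41 + 2.88
 = 32.93
Net = 32.93 - 17 = 15.93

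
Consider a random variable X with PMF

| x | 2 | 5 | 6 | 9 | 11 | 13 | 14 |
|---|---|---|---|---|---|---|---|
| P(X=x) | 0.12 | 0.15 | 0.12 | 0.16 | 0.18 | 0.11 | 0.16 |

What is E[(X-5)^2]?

30.24

E[(X-5)^2] = Σ (x-5)^2·P(X=x)
 = 9·0.12 + 0·0.15 + 1·0.12 + 16·0.16 + 36·0.18 + 64·0.11 + 81·0.16
 = 1.08 + 0 + 0.12 + 2.56 + 6.48 + 7.04 + 12.96
 = 30.24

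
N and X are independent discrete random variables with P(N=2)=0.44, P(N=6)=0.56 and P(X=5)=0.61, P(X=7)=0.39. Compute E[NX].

E[NX] = Σ_n Σ_x nx · P(N=n)P(X=x)
 = 10·0.2684 + 14·0.1716 + 30·0.3416 + 42·0.2184
 = 2.684 + 2.4024 + 10.248 + 9.1728
 = 24.5072

24.5072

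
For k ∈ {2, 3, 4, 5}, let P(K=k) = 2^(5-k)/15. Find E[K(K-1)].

5.6

E[K(K-1)] = Σ k(k-1)·P(K=k)
 = 2·8/15 + 6·4/15 + 12·2/15 + 20·1/15
 = 16/15 + 8/5 + 8/5 + 4/3
 = 28/5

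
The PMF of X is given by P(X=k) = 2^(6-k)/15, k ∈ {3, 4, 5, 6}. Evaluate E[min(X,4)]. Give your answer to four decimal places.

3.4667

E[min(X,4)] = Σ min(x,4)·P(X=x)
 = 3·8/15 + 4·4/15 + 4·2/15 + 4·1/15
 = 8/5 + 16/15 + 8/15 + 4/15
 = 52/15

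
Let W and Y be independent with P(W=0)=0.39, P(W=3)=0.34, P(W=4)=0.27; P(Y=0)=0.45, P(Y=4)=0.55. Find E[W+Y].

E[W+Y] = Σ_w Σ_y (w+y) · P(W=w)P(Y=y)
 = 0·0.1755 + 4·0.2145 + 3·0.153 + 7·0.187 + 4·0.1215 + 8·0.1485
 = 0 + 0.858 + 0.459 + 1.309 + 0.486 + 1.188
 = 4.3

4.3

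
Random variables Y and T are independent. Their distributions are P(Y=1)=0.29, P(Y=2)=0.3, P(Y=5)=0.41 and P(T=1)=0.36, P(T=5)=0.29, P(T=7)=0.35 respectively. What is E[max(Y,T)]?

4.9584

E[max(Y,T)] = Σ_y Σ_t max(y,t) · P(Y=y)P(T=t)
 = 1·0.1044 + 5·0.0841 + 7·0.1015 + 2·0.108 + 5·0.087 + 7·0.105 + 5·0.1476 + 5·0.1189 + 7·0.1435
 = 0.1044 + 0.4205 + 0.7105 + 0.216 + 0.435 + 0.735 + 0.738 + 0.5945 + 1.0045
 = 4.9584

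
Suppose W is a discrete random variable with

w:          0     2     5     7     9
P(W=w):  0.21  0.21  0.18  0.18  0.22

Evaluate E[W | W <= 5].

2.2

P(W <= 5) = 0.21 + 0.21 + 0.18 = 0.6.
E[W | W <= 5] = [0·0.21 + 2·0.21 + 5·0.18] / 0.6
 = 1.32 / 0.6
 = 11/5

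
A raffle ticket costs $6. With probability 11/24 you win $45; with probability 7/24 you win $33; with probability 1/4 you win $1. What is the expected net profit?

E[payout] = 45·11/24 + 33·7/24 + 1·1/4
 = 165/8 + 77/8 + 1/4
 = 61/2
Net = 61/2 - 6 = 49/2

24.5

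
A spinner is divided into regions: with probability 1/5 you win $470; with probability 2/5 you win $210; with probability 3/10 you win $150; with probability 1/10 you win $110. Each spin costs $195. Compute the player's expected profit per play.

39

E[payout] = 470·1/5 + 210·2/5 + 150·3/10 + 110·1/10
 = 94 + 84 + 45 + 11
 = 234
Net = 234 - 195 = 39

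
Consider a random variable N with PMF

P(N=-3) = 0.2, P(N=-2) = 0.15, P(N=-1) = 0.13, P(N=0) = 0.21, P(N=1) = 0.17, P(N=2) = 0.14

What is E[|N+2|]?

E[|N+2|] = Σ |n+2|·P(N=n)
 = 1·0.2 + 0·0.15 + 1·0.13 + 2·0.21 + 3·0.17 + 4·0.14
 = 0.2 + 0 + 0.13 + 0.42 + 0.51 + 0.56
 = 1.82

1.82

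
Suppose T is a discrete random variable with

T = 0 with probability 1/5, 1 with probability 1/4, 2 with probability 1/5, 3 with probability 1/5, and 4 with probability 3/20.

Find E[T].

1.85

E[T] = Σ t·P(T=t)
 = 0·1/5 + 1·1/4 + 2·1/5 + 3·1/5 + 4·3/20
 = 0 + 1/4 + 2/5 + 3/5 + 3/5
 = 37/20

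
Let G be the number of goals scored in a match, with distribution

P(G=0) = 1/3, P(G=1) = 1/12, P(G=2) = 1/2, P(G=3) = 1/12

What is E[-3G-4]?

-8

E[-3G-4] = Σ (-3g-4)·P(G=g)
 = (-4)·1/3 + (-7)·1/12 + (-10)·1/2 + (-13)·1/12
 = (-4/3) + (-7/12) + (-5) + (-13/12)
 = -8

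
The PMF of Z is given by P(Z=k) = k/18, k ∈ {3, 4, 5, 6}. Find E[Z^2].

E[Z^2] = Σ z^2·P(Z=z)
 = 9·1/6 + 16·2/9 + 25·5/18 + 36·1/3
 = 3/2 + 32/9 + 125/18 + 12
 = 24

24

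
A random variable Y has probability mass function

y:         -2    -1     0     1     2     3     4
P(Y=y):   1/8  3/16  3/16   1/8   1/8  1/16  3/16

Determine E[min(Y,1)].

0.0625

E[min(Y,1)] = Σ min(y,1)·P(Y=y)
 = (-2)·1/8 + (-1)·3/16 + 0·3/16 + 1·1/8 + 1·1/8 + 1·1/16 + 1·3/16
 = (-1/4) + (-3/16) + 0 + 1/8 + 1/8 + 1/16 + 3/16
 = 1/16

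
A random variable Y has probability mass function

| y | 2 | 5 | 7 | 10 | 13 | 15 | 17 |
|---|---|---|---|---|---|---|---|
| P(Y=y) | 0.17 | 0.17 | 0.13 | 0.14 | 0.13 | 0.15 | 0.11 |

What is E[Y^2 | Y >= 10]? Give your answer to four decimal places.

191.5283

P(Y >= 10) = 0.14 + 0.13 + 0.15 + 0.11 = 0.53.
E[Y^2 | Y >= 10] = [100·0.14 + 169·0.13 + 225·0.15 + 289·0.11] / 0.53
 = 101.51 / 0.53
 = 10151/53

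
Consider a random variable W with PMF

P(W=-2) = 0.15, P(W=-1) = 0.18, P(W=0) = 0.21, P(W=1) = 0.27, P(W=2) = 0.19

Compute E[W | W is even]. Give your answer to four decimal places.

0.1455

P(W is even) = 0.15 + 0.21 + 0.19 = 0.55.
E[W | W is even] = [(-2)·0.15 + 0·0.21 + 2·0.19] / 0.55
 = 0.08 / 0.55
 = 8/55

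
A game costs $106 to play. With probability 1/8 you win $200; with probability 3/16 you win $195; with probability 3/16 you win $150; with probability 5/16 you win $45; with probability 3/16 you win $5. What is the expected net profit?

E[payout] = 200·1/8 + 195·3/16 + 150·3/16 + 45·5/16 + 5·3/16
 = 25 + 585/16 + 225/8 + 225/16 + 15/16
 = 1675/16
Net = 1675/16 - 106 = -21/16

-1.3125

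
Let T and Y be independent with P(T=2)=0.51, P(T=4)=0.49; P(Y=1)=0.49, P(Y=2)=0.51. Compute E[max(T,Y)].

2.98

E[max(T,Y)] = Σ_t Σ_y max(t,y) · P(T=t)P(Y=y)
 = 2·0.2499 + 2·0.2601 + 4·0.2401 + 4·0.2499
 = 0.4998 + 0.5202 + 0.9604 + 0.9996
 = 2.98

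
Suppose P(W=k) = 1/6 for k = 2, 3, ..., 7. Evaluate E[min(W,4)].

E[min(W,4)] = Σ min(w,4)·P(W=w)
 = 2·1/6 + 3·1/6 + 4·1/6 + 4·1/6 + 4·1/6 + 4·1/6
 = 1/3 + 1/2 + 2/3 + 2/3 + 2/3 + 2/3
 = 7/2

3.5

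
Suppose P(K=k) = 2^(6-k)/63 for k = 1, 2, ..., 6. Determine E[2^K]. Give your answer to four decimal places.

E[2^K] = Σ 2^k·P(K=k)
 = 2·32/63 + 4·16/63 + 8·8/63 + 16·4/63 + 32·2/63 + 64·1/63
 = 64/63 + 64/63 + 64/63 + 64/63 + 64/63 + 64/63
 = 128/21

6.0952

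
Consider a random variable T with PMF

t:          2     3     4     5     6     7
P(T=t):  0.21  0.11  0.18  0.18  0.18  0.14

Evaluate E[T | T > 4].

5.92

P(T > 4) = 0.18 + 0.18 + 0.14 = 0.5.
E[T | T > 4] = [5·0.18 + 6·0.18 + 7·0.14] / 0.5
 = 2.96 / 0.5
 = 148/25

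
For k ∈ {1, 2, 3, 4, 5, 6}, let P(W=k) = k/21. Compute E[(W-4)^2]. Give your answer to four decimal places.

2.3333

E[(W-4)^2] = Σ (w-4)^2·P(W=w)
 = 9·1/21 + 4·2/21 + 1·1/7 + 0·4/21 + 1·5/21 + 4·2/7
 = 3/7 + 8/21 + 1/7 + 0 + 5/21 + 8/7
 = 7/3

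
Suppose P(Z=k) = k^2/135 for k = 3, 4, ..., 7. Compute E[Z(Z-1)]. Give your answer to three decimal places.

E[Z(Z-1)] = Σ z(z-1)·P(Z=z)
 = 6·1/15 + 12·16/135 + 20·5/27 + 30·4/15 + 42·49/135
 = 2/5 + 64/45 + 100/27 + 8 + 686/45
 = 3884/135

28.770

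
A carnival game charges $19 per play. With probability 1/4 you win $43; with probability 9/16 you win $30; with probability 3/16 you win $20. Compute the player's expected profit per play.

12.375

E[payout] = 43·1/4 + 30·9/16 + 20·3/16
 = 43/4 + 135/8 + 15/4
 = 251/8
Net = 251/8 - 19 = 99/8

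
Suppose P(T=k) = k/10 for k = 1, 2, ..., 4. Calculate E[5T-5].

E[5T-5] = Σ (5t-5)·P(T=t)
 = 0·1/10 + 5·1/5 + 10·3/10 + 15·2/5
 = 0 + 1 + 3 + 6
 = 10

10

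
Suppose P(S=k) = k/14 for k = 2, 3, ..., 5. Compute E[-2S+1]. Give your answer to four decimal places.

-6.7143

E[-2S+1] = Σ (-2s+1)·P(S=s)
 = (-3)·1/7 + (-5)·3/14 + (-7)·2/7 + (-9)·5/14
 = (-3/7) + (-15/14) + (-2) + (-45/14)
 = -47/7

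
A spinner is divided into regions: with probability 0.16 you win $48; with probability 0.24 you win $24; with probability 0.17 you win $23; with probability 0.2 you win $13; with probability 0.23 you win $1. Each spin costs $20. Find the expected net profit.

E[payout] = 48·0.16 + 24·0.24 + 23·0.17 + 13·0.2 + 1·0.23
 = 7.68 + 5.76 + 3.91 + 2.6 + 0.23
 = 20.18
Net = 20.18 - 20 = 0.18

0.18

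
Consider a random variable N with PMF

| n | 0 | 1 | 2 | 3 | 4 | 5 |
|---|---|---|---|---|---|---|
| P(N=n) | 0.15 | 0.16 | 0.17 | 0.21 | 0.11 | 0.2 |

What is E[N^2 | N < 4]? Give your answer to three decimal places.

3.957

P(N < 4) = 0.15 + 0.16 + 0.17 + 0.21 = 0.69.
E[N^2 | N < 4] = [0·0.15 + 1·0.16 + 4·0.17 + 9·0.21] / 0.69
 = 2.73 / 0.69
 = 91/23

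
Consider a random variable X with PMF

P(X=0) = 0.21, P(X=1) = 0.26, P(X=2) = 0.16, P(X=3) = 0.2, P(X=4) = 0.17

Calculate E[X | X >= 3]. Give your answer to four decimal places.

P(X >= 3) = 0.2 + 0.17 = 0.37.
E[X | X >= 3] = [3·0.2 + 4·0.17] / 0.37
 = 1.28 / 0.37
 = 128/37

3.4595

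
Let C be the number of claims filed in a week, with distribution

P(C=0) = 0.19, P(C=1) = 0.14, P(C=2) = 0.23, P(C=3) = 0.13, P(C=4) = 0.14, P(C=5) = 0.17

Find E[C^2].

E[C^2] = Σ c^2·P(C=c)
 = 0·0.19 + 1·0.14 + 4·0.23 + 9·0.13 + 16·0.14 + 25·0.17
 = 0 + 0.14 + 0.92 + 1.17 + 2.24 + 4.25
 = 8.72

8.72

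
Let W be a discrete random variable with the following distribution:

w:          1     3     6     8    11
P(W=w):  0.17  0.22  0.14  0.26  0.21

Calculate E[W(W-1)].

E[W(W-1)] = Σ w(w-1)·P(W=w)
 = 0·0.17 + 6·0.22 + 30·0.14 + 56·0.26 + 110·0.21
 = 0 + 1.32 + 4.2 + 14.56 + 23.1
 = 43.18

43.18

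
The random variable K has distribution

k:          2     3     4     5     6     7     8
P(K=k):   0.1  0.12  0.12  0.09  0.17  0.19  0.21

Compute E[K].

5.52

E[K] = Σ k·P(K=k)
 = 2·0.1 + 3·0.12 + 4·0.12 + 5·0.09 + 6·0.17 + 7·0.19 + 8·0.21
 = 0.2 + 0.36 + 0.48 + 0.45 + 1.02 + 1.33 + 1.68
 = 5.52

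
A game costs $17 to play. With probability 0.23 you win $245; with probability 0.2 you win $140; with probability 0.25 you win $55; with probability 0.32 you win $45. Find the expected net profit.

E[payout] = 245·0.23 + 140·0.2 + 55·0.25 + 45·0.32
 = 56.35 + 28 + 13.75 + 14.4
 = 112.5
Net = 112.5 - 17 = 95.5

95.5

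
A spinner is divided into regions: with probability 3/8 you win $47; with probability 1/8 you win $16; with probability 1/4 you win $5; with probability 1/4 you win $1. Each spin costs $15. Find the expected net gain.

E[payout] = 47·3/8 + 16·1/8 + 5·1/4 + 1·1/4
 = 141/8 + 2 + 5/4 + 1/4
 = 169/8
Net = 169/8 - 15 = 49/8

6.125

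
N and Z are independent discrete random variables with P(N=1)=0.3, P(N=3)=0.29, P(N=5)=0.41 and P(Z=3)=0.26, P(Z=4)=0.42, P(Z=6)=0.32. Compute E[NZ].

14.1036

E[NZ] = Σ_n Σ_z nz · P(N=n)P(Z=z)
 = 3·0.078 + 4·0.126 + 6·0.096 + 9·0.0754 + 12·0.1218 + 18·0.0928 + 15·0.1066 + 20·0.1722 + 30·0.1312
 = 0.234 + 0.504 + 0.576 + 0.6786 + 1.4616 + 1.6704 + 1.599 + 3.444 + 3.936
 = 14.1036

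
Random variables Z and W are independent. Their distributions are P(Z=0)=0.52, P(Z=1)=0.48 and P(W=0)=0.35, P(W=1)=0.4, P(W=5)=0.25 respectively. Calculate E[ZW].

0.792

E[ZW] = Σ_z Σ_w zw · P(Z=z)P(W=w)
 = 0·0.182 + 0·0.208 + 0·0.13 + 0·0.168 + 1·0.192 + 5·0.12
 = 0 + 0 + 0 + 0 + 0.192 + 0.6
 = 0.792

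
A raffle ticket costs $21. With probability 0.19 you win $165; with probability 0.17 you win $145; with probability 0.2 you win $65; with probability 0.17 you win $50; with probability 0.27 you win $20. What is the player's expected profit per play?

E[payout] = 165·0.19 + 145·0.17 + 65·0.2 + 50·0.17 + 20·0.27
 = 31.35 + 24.65 + 13 + 8.5 + 5.4
 = 82.9
Net = 82.9 - 21 = 61.9

61.9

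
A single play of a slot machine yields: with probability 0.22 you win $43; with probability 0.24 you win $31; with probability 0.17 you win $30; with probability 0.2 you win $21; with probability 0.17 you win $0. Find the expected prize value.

26.2

E[payout] = 43·0.22 + 31·0.24 + 30·0.17 + 21·0.2 + 0·0.17
 = 9.46 + 7.44 + 5.1 + 4.2 + 0
 = 26.2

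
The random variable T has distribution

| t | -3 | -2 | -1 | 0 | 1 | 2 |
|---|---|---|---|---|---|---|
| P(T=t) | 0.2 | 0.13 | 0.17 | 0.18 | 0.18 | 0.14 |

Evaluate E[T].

E[T] = Σ t·P(T=t)
 = (-3)·0.2 + (-2)·0.13 + (-1)·0.17 + 0·0.18 + 1·0.18 + 2·0.14
 = (-0.6) + (-0.26) + (-0.17) + 0 + 0.18 + 0.28
 = -0.57

-0.57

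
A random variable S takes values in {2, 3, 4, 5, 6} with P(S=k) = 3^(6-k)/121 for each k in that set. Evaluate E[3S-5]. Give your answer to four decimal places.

E[3S-5] = Σ (3s-5)·P(S=s)
 = 1·81/121 + 4·27/121 + 7·9/121 + 10·3/121 + 13·1/121
 = 81/121 + 108/121 + 63/121 + 30/121 + 13/121
 = 295/121

2.4380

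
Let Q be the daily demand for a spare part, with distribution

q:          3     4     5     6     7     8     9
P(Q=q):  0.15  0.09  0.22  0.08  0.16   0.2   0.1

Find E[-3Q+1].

E[-3Q+1] = Σ (-3q+1)·P(Q=q)
 = (-8)·0.15 + (-11)·0.09 + (-14)·0.22 + (-17)·0.08 + (-20)·0.16 + (-23)·0.2 + (-26)·0.1
 = (-1.2) + (-0.99) + (-3.08) + (-1.36) + (-3.2) + (-4.6) + (-2.6)
 = -17.03

-17.03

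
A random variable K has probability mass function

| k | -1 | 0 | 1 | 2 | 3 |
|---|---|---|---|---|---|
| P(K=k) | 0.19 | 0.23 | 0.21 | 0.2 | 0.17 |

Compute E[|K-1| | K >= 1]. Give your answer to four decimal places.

P(K >= 1) = 0.21 + 0.2 + 0.17 = 0.58.
E[|K-1| | K >= 1] = [0·0.21 + 1·0.2 + 2·0.17] / 0.58
 = 0.54 / 0.58
 = 27/29

0.9310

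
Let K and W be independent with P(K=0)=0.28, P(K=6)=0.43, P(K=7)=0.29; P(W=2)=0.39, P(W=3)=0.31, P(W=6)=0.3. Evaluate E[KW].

E[KW] = Σ_k Σ_w kw · P(K=k)P(W=w)
 = 0·0.1092 + 0·0.0868 + 0·0.084 + 12·0.1677 + 18·0.1333 + 36·0.129 + 14·0.1131 + 21·0.0899 + 42·0.087
 = 0 + 0 + 0 + 2.0124 + 2.3994 + 4.644 + 1.5834 + 1.8879 + 3.654
 = 16.1811

16.1811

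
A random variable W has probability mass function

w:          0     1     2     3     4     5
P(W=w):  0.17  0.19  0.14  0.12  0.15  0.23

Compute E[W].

E[W] = Σ w·P(W=w)
 = 0·0.17 + 1·0.19 + 2·0.14 + 3·0.12 + 4·0.15 + 5·0.23
 = 0 + 0.19 + 0.28 + 0.36 + 0.6 + 1.15
 = 2.58

2.58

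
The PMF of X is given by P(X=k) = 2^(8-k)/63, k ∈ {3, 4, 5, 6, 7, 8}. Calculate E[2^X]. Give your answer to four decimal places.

24.3810

E[2^X] = Σ 2^x·P(X=x)
 = 8·32/63 + 16·16/63 + 32·8/63 + 64·4/63 + 128·2/63 + 256·1/63
 = 256/63 + 256/63 + 256/63 + 256/63 + 256/63 + 256/63
 = 512/21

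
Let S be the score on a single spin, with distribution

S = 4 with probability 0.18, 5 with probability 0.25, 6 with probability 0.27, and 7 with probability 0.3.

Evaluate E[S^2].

33.55

E[S^2] = Σ s^2·P(S=s)
 = 16·0.18 + 25·0.25 + 36·0.27 + 49·0.3
 = 2.88 + 6.25 + 9.72 + 14.7
 = 33.55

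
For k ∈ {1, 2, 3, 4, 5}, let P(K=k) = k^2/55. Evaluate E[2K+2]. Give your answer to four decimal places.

10.1818

E[2K+2] = Σ (2k+2)·P(K=k)
 = 4·1/55 + 6·4/55 + 8·9/55 + 10·16/55 + 12·5/11
 = 4/55 + 24/55 + 72/55 + 32/11 + 60/11
 = 112/11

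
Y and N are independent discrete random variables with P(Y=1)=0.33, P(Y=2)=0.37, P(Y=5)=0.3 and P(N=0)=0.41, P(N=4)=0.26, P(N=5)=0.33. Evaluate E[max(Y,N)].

E[max(Y,N)] = Σ_y Σ_n max(y,n) · P(Y=y)P(N=n)
 = 1·0.1353 + 4·0.0858 + 5·0.1089 + 2·0.1517 + 4·0.0962 + 5·0.1221 + 5·0.123 + 5·0.078 + 5·0.099
 = 0.1353 + 0.3432 + 0.5445 + 0.3034 + 0.3848 + 0.6105 + 0.615 + 0.39 + 0.495
 = 3.8217

3.8217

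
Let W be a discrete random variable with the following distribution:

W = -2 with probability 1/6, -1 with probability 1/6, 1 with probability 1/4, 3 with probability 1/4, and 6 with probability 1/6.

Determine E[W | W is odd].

1.25

P(W is odd) = 1/6 + 1/4 + 1/4 = 2/3.
E[W | W is odd] = [(-1)·1/6 + 1·1/4 + 3·1/4] / (2/3)
 = 5/6 / (2/3)
 = 5/4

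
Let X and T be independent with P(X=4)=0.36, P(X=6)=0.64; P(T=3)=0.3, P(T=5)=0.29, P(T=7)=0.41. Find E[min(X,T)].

4.4104

E[min(X,T)] = Σ_x Σ_t min(x,t) · P(X=x)P(T=t)
 = 3·0.108 + 4·0.1044 + 4·0.1476 + 3·0.192 + 5·0.1856 + 6·0.2624
 = 0.324 + 0.4176 + 0.5904 + 0.576 + 0.928 + 1.5744
 = 4.4104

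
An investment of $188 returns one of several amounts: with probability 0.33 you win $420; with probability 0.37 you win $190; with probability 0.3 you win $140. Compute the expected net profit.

E[payout] = 420·0.33 + 190·0.37 + 140·0.3
 = 138.6 + 70.3 + 42
 = 250.9
Net = 250.9 - 188 = 62.9

62.9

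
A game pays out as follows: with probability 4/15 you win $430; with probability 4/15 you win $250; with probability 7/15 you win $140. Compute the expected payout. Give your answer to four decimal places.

246.6667

E[payout] = 430·4/15 + 250·4/15 + 140·7/15
 = 344/3 + 200/3 + 196/3
 = 740/3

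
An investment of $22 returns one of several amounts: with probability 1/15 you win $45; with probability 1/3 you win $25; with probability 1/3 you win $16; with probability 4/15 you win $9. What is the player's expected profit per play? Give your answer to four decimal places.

-2.9333

E[payout] = 45·1/15 + 25·1/3 + 16·1/3 + 9·4/15
 = 3 + 25/3 + 16/3 + 12/5
 = 286/15
Net = 286/15 - 22 = -44/15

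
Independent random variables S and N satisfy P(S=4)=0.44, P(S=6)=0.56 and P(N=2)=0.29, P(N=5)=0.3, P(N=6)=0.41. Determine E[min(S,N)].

4.0472

E[min(S,N)] = Σ_s Σ_n min(s,n) · P(S=s)P(N=n)
 = 2·0.1276 + 4·0.132 + 4·0.1804 + 2·0.1624 + 5·0.168 + 6·0.2296
 = 0.2552 + 0.528 + 0.7216 + 0.3248 + 0.84 + 1.3776
 = 4.0472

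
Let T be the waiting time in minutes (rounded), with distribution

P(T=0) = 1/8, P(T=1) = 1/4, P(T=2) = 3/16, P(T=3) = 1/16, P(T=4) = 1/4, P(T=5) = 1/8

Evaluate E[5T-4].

E[5T-4] = Σ (5t-4)·P(T=t)
 = (-4)·1/8 + 1·1/4 + 6·3/16 + 11·1/16 + 16·1/4 + 21·1/8
 = (-1/2) + 1/4 + 9/8 + 11/16 + 4 + 21/8
 = 131/16

8.1875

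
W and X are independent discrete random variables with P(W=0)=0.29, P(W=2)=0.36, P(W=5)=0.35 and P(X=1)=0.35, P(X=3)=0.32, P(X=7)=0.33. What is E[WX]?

8.9414

E[WX] = Σ_w Σ_x wx · P(W=w)P(X=x)
 = 0·0.1015 + 0·0.0928 + 0·0.0957 + 2·0.126 + 6·0.1152 + 14·0.1188 + 5·0.1225 + 15·0.112 + 35·0.1155
 = 0 + 0 + 0 + 0.252 + 0.6912 + 1.6632 + 0.6125 + 1.68 + 4.0425
 = 8.9414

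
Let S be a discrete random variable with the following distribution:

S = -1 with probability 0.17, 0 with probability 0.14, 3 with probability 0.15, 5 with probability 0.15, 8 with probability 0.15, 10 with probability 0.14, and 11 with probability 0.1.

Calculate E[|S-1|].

E[|S-1|] = Σ |s-1|·P(S=s)
 = 2·0.17 + 1·0.14 + 2·0.15 + 4·0.15 + 7·0.15 + 9·0.14 + 10·0.1
 = 0.34 + 0.14 + 0.3 + 0.6 + 1.05 + 1.26 + 1
 = 4.69

4.69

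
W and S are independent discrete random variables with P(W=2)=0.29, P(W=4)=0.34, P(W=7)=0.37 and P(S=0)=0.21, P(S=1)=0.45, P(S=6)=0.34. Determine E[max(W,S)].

E[max(W,S)] = Σ_w Σ_s max(w,s) · P(W=w)P(S=s)
 = 2·0.0609 + 2·0.1305 + 6·0.0986 + 4·0.0714 + 4·0.153 + 6·0.1156 + 7·0.0777 + 7·0.1665 + 7·0.1258
 = 0.1218 + 0.261 + 0.5916 + 0.2856 + 0.612 + 0.6936 + 0.5439 + 1.1655 + 0.8806
 = 5.1556

5.1556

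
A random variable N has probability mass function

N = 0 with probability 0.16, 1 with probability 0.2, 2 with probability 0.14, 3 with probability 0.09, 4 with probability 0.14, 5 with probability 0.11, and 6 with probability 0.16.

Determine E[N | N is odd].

2.55

P(N is odd) = 0.2 + 0.09 + 0.11 = 0.4.
E[N | N is odd] = [1·0.2 + 3·0.09 + 5·0.11] / 0.4
 = 1.02 / 0.4
 = 51/20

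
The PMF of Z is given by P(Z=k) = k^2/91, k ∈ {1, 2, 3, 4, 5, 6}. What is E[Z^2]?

25

E[Z^2] = Σ z^2·P(Z=z)
 = 1·1/91 + 4·4/91 + 9·9/91 + 16·16/91 + 25·25/91 + 36·36/91
 = 1/91 + 16/91 + 81/91 + 256/91 + 625/91 + 1296/91
 = 25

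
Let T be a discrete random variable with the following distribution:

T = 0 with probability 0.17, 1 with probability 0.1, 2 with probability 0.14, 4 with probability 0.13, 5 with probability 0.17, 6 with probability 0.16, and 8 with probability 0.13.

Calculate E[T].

3.75

E[T] = Σ t·P(T=t)
 = 0·0.17 + 1·0.1 + 2·0.14 + 4·0.13 + 5·0.17 + 6·0.16 + 8·0.13
 = 0 + 0.1 + 0.28 + 0.52 + 0.85 + 0.96 + 1.04
 = 3.75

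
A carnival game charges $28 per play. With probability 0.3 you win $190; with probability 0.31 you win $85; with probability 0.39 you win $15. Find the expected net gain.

61.2

E[payout] = 190·0.3 + 85·0.31 + 15·0.39
 = 57 + 26.35 + 5.85
 = 89.2
Net = 89.2 - 28 = 61.2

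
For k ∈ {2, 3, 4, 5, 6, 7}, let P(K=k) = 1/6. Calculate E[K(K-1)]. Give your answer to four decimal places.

E[K(K-1)] = Σ k(k-1)·P(K=k)
 = 2·1/6 + 6·1/6 + 12·1/6 + 20·1/6 + 30·1/6 + 42·1/6
 = 1/3 + 1 + 2 + 10/3 + 5 + 7
 = 56/3

18.6667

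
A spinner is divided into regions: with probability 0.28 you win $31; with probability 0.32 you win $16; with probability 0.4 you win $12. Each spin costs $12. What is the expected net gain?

E[payout] = 31·0.28 + 16·0.32 + 12·0.4
 = 8.68 + 5.12 + 4.8
 = 18.6
Net = 18.6 - 12 = 6.6

6.6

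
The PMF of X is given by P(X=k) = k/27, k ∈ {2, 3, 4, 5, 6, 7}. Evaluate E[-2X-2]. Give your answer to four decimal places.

-12.2963

E[-2X-2] = Σ (-2x-2)·P(X=x)
 = (-6)·2/27 + (-8)·1/9 + (-10)·4/27 + (-12)·5/27 + (-14)·2/9 + (-16)·7/27
 = (-4/9) + (-8/9) + (-40/27) + (-20/9) + (-28/9) + (-112/27)
 = -332/27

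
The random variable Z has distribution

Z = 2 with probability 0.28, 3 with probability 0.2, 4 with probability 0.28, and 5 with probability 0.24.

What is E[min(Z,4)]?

3.24

E[min(Z,4)] = Σ min(z,4)·P(Z=z)
 = 2·0.28 + 3·0.2 + 4·0.28 + 4·0.24
 = 0.56 + 0.6 + 1.12 + 0.96
 = 3.24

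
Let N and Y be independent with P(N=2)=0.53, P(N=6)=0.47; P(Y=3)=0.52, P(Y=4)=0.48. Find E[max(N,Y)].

4.6644

E[max(N,Y)] = Σ_n Σ_y max(n,y) · P(N=n)P(Y=y)
 = 3·0.2756 + 4·0.2544 + 6·0.2444 + 6·0.2256
 = 0.8268 + 1.0176 + 1.4664 + 1.3536
 = 4.6644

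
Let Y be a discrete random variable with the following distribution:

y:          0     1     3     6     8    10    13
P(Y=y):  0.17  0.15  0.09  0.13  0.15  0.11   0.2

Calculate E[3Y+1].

19.3

E[3Y+1] = Σ (3y+1)·P(Y=y)
 = 1·0.17 + 4·0.15 + 10·0.09 + 19·0.13 + 25·0.15 + 31·0.11 + 40·0.2
 = 0.17 + 0.6 + 0.9 + 2.47 + 3.75 + 3.41 + 8
 = 19.3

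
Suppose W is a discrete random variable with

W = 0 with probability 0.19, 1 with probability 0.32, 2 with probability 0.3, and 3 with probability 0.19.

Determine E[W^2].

E[W^2] = Σ w^2·P(W=w)
 = 0·0.19 + 1·0.32 + 4·0.3 + 9·0.19
 = 0 + 0.32 + 1.2 + 1.71
 = 3.23

3.23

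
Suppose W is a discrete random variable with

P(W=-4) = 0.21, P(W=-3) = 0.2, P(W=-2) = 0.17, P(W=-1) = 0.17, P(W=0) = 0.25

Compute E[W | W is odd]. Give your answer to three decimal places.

-2.081

P(W is odd) = 0.2 + 0.17 = 0.37.
E[W | W is odd] = [(-3)·0.2 + (-1)·0.17] / 0.37
 = -0.77 / 0.37
 = -77/37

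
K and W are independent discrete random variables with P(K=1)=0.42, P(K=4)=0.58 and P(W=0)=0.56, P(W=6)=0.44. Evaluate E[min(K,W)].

E[min(K,W)] = Σ_k Σ_w min(k,w) · P(K=k)P(W=w)
 = 0·0.2352 + 1·0.1848 + 0·0.3248 + 4·0.2552
 = 0 + 0.1848 + 0 + 1.0208
 = 1.2056

1.2056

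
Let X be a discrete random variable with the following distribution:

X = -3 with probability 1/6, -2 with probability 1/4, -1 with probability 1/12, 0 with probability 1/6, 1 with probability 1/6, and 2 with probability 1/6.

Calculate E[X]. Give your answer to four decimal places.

E[X] = Σ x·P(X=x)
 = (-3)·1/6 + (-2)·1/4 + (-1)·1/12 + 0·1/6 + 1·1/6 + 2·1/6
 = (-1/2) + (-1/2) + (-1/12) + 0 + 1/6 + 1/3
 = -7/12

-0.5833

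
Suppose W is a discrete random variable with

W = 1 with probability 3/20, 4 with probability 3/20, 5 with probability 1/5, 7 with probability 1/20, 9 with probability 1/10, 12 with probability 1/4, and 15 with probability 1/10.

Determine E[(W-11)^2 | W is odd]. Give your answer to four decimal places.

41.6667

P(W is odd) = 3/20 + 1/5 + 1/20 + 1/10 + 1/10 = 3/5.
E[(W-11)^2 | W is odd] = [100·3/20 + 36·1/5 + 16·1/20 + 4·1/10 + 16·1/10] / (3/5)
 = 25 / (3/5)
 = 125/3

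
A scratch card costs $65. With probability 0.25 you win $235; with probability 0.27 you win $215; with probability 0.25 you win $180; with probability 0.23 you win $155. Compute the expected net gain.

E[payout] = 235·0.25 + 215·0.27 + 180·0.25 + 155·0.23
 = 58.75 + 58.05 + 45 + 35.65
 = 197.45
Net = 197.45 - 65 = 132.45

132.45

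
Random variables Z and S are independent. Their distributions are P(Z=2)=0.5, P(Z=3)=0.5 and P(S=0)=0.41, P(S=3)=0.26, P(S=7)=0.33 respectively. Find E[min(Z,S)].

1.475

E[min(Z,S)] = Σ_z Σ_s min(z,s) · P(Z=z)P(S=s)
 = 0·0.205 + 2·0.13 + 2·0.165 + 0·0.205 + 3·0.13 + 3·0.165
 = 0 + 0.26 + 0.33 + 0 + 0.39 + 0.495
 = 1.475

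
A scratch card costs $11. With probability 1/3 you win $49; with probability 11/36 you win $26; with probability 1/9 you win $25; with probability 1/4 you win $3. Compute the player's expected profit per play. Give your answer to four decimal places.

16.8056

E[payout] = 49·1/3 + 26·11/36 + 25·1/9 + 3·1/4
 = 49/3 + 143/18 + 25/9 + 3/4
 = 1001/36
Net = 1001/36 - 11 = 605/36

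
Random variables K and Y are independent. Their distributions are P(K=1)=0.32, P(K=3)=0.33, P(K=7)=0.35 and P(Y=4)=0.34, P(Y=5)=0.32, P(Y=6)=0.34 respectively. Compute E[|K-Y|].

E[|K-Y|] = Σ_k Σ_y |k-y| · P(K=k)P(Y=y)
 = 3·0.1088 + 4·0.1024 + 5·0.1088 + 1·0.1122 + 2·0.1056 + 3·0.1122 + 3·0.119 + 2·0.112 + 1·0.119
 = 0.3264 + 0.4096 + 0.544 + 0.1122 + 0.2112 + 0.3366 + 0.357 + 0.224 + 0.119
 = 2.64

2.64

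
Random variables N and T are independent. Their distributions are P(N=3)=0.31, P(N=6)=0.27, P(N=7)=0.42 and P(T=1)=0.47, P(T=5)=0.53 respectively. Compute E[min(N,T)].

E[min(N,T)] = Σ_n Σ_t min(n,t) · P(N=n)P(T=t)
 = 1·0.1457 + 3·0.1643 + 1·0.1269 + 5·0.1431 + 1·0.1974 + 5·0.2226
 = 0.1457 + 0.4929 + 0.1269 + 0.7155 + 0.1974 + 1.113
 = 2.7914

2.7914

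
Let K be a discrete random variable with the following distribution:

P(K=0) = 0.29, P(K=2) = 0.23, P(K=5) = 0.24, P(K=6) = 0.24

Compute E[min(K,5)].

E[min(K,5)] = Σ min(k,5)·P(K=k)
 = 0·0.29 + 2·0.23 + 5·0.24 + 5·0.24
 = 0 + 0.46 + 1.2 + 1.2
 = 2.86

2.86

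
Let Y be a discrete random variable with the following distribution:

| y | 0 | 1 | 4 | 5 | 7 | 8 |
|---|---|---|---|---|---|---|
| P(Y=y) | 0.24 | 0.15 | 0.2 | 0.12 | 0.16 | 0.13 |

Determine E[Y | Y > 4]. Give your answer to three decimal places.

P(Y > 4) = 0.12 + 0.16 + 0.13 = 0.41.
E[Y | Y > 4] = [5·0.12 + 7·0.16 + 8·0.13] / 0.41
 = 2.76 / 0.41
 = 276/41

6.732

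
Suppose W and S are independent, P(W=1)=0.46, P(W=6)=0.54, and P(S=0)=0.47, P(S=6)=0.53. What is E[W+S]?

6.88

E[W+S] = Σ_w Σ_s (w+s) · P(W=w)P(S=s)
 = 1·0.2162 + 7·0.2438 + 6·0.2538 + 12·0.2862
 = 0.2162 + 1.7066 + 1.5228 + 3.4344
 = 6.88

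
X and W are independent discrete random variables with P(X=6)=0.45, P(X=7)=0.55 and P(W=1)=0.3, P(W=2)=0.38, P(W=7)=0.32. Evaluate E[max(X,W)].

E[max(X,W)] = Σ_x Σ_w max(x,w) · P(X=x)P(W=w)
 = 6·0.135 + 6·0.171 + 7·0.144 + 7·0.165 + 7·0.209 + 7·0.176
 = 0.81 + 1.026 + 1.008 + 1.155 + 1.463 + 1.232
 = 6.694

6.694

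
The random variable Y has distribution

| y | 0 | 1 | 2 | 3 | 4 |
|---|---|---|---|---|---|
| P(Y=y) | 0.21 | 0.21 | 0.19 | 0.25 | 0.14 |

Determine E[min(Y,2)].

1.37

E[min(Y,2)] = Σ min(y,2)·P(Y=y)
 = 0·0.21 + 1·0.21 + 2·0.19 + 2·0.25 + 2·0.14
 = 0 + 0.21 + 0.38 + 0.5 + 0.28
 = 1.37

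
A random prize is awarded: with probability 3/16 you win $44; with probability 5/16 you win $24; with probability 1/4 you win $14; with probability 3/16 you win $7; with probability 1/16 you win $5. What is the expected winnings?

E[payout] = 44·3/16 + 24·5/16 + 14·1/4 + 7·3/16 + 5·1/16
 = 33/4 + 15/2 + 7/2 + 21/16 + 5/16
 = 167/8

20.875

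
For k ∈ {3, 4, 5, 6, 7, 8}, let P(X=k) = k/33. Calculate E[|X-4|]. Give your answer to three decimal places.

E[|X-4|] = Σ |x-4|·P(X=x)
 = 1·1/11 + 0·4/33 + 1·5/33 + 2·2/11 + 3·7/33 + 4·8/33
 = 1/11 + 0 + 5/33 + 4/11 + 7/11 + 32/33
 = 73/33

2.212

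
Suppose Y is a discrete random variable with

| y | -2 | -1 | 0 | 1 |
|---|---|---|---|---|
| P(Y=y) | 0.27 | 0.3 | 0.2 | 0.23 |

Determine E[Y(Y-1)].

E[Y(Y-1)] = Σ y(y-1)·P(Y=y)
 = 6·0.27 + 2·0.3 + 0·0.2 + 0·0.23
 = 1.62 + 0.6 + 0 + 0
 = 2.22

2.22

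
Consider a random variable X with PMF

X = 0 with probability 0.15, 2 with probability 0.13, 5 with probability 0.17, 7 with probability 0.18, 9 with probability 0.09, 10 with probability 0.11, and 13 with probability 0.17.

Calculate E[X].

6.49

E[X] = Σ x·P(X=x)
 = 0·0.15 + 2·0.13 + 5·0.17 + 7·0.18 + 9·0.09 + 10·0.11 + 13·0.17
 = 0 + 0.26 + 0.85 + 1.26 + 0.81 + 1.1 + 2.21
 = 6.49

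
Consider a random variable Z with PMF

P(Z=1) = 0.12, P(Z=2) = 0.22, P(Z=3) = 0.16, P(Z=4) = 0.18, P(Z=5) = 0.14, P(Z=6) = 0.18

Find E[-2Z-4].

-11.08

E[-2Z-4] = Σ (-2z-4)·P(Z=z)
 = (-6)·0.12 + (-8)·0.22 + (-10)·0.16 + (-12)·0.18 + (-14)·0.14 + (-16)·0.18
 = (-0.72) + (-1.76) + (-1.6) + (-2.16) + (-1.96) + (-2.88)
 = -11.08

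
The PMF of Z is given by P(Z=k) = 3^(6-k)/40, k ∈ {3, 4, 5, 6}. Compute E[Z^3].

E[Z^3] = Σ z^3·P(Z=z)
 = 27·27/40 + 64·9/40 + 125·3/40 + 216·1/40
 = 729/40 + 72/5 + 75/8 + 27/5
 = 237/5

47.4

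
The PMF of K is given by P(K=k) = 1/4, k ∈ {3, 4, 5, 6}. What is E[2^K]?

30

E[2^K] = Σ 2^k·P(K=k)
 = 8·1/4 + 16·1/4 + 32·1/4 + 64·1/4
 = 2 + 4 + 8 + 16
 = 30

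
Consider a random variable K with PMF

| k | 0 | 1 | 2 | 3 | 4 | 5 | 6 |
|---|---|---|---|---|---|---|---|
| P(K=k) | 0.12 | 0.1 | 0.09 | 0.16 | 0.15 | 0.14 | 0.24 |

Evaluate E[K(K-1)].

12.94

E[K(K-1)] = Σ k(k-1)·P(K=k)
 = 0·0.12 + 0·0.1 + 2·0.09 + 6·0.16 + 12·0.15 + 20·0.14 + 30·0.24
 = 0 + 0 + 0.18 + 0.96 + 1.8 + 2.8 + 7.2
 = 12.94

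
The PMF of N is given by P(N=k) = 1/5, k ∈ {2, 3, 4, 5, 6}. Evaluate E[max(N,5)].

5.2

E[max(N,5)] = Σ max(n,5)·P(N=n)
 = 5·1/5 + 5·1/5 + 5·1/5 + 5·1/5 + 6·1/5
 = 1 + 1 + 1 + 1 + 6/5
 = 26/5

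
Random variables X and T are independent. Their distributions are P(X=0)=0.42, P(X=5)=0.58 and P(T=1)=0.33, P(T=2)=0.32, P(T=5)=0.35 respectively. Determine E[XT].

7.888

E[XT] = Σ_x Σ_t xt · P(X=x)P(T=t)
 = 0·0.1386 + 0·0.1344 + 0·0.147 + 5·0.1914 + 10·0.1856 + 25·0.203
 = 0 + 0 + 0 + 0.957 + 1.856 + 5.075
 = 7.888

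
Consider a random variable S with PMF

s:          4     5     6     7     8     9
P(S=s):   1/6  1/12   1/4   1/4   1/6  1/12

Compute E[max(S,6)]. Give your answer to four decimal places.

E[max(S,6)] = Σ max(s,6)·P(S=s)
 = 6·1/6 + 6·1/12 + 6·1/4 + 7·1/4 + 8·1/6 + 9·1/12
 = 1 + 1/2 + 3/2 + 7/4 + 4/3 + 3/4
 = 41/6

6.8333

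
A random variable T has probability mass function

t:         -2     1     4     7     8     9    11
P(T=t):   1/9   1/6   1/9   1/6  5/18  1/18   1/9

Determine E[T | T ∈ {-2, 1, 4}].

P(T ∈ {-2, 1, 4}) = 1/9 + 1/6 + 1/9 = 7/18.
E[T | T ∈ {-2, 1, 4}] = [(-2)·1/9 + 1·1/6 + 4·1/9] / (7/18)
 = 7/18 / (7/18)
 = 1

1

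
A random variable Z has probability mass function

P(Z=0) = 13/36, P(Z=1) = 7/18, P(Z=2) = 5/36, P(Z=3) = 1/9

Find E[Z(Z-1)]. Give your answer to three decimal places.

E[Z(Z-1)] = Σ z(z-1)·P(Z=z)
 = 0·13/36 + 0·7/18 + 2·5/36 + 6·1/9
 = 0 + 0 + 5/18 + 2/3
 = 17/18

0.944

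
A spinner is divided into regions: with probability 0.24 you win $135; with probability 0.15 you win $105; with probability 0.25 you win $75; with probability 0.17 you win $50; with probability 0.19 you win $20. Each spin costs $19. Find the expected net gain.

E[payout] = 135·0.24 + 105·0.15 + 75·0.25 + 50·0.17 + 20·0.19
 = 32.4 + 15.75 + 18.75 + 8.5 + 3.8
 = 79.2
Net = 79.2 - 19 = 60.2

60.2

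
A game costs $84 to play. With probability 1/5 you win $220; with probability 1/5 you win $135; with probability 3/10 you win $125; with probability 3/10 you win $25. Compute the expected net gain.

E[payout] = 220·1/5 + 135·1/5 + 125·3/10 + 25·3/10
 = 44 + 27 + 75/2 + 15/2
 = 116
Net = 116 - 84 = 32

32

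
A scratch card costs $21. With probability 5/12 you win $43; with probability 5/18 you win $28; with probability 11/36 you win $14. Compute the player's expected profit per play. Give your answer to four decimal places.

E[payout] = 43·5/12 + 28·5/18 + 14·11/36
 = 215/12 + 70/9 + 77/18
 = 1079/36
Net = 1079/36 - 21 = 323/36

8.9722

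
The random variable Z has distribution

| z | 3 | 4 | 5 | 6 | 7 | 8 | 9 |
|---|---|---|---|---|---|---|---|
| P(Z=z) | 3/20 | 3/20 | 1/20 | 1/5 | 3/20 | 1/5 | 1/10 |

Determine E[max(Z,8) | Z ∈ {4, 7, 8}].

P(Z ∈ {4, 7, 8}) = 3/20 + 3/20 + 1/5 = 1/2.
E[max(Z,8) | Z ∈ {4, 7, 8}] = [8·3/20 + 8·3/20 + 8·1/5] / (1/2)
 = 4 / (1/2)
 = 8

8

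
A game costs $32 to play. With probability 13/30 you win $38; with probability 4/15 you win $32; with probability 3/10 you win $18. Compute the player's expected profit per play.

-1.6

E[payout] = 38·13/30 + 32·4/15 + 18·3/10
 = 247/15 + 128/15 + 27/5
 = 152/5
Net = 152/5 - 32 = -8/5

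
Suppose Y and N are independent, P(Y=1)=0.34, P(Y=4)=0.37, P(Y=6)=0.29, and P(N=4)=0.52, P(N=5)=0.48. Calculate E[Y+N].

8.04

E[Y+N] = Σ_y Σ_n (y+n) · P(Y=y)P(N=n)
 = 5·0.1768 + 6·0.1632 + 8·0.1924 + 9·0.1776 + 10·0.1508 + 11·0.1392
 = 0.884 + 0.9792 + 1.5392 + 1.5984 + 1.508 + 1.5312
 = 8.04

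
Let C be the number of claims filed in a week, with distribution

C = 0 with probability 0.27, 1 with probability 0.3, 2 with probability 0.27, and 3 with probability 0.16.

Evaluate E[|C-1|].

0.86

E[|C-1|] = Σ |c-1|·P(C=c)
 = 1·0.27 + 0·0.3 + 1·0.27 + 2·0.16
 = 0.27 + 0 + 0.27 + 0.32
 = 0.86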